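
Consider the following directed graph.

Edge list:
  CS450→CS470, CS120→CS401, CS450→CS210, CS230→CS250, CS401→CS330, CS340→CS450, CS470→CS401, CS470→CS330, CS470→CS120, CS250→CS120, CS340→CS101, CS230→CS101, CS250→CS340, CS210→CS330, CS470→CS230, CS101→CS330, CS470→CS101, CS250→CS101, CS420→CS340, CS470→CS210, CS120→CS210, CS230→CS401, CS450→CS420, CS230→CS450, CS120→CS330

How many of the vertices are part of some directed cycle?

A vertex is on a directed cycle iff it belongs to a strongly connected component of size ≥ 2 (or has a self-loop).
The vertices on cycles are {CS230, CS250, CS340, CS420, CS450, CS470} — 6 in total.

6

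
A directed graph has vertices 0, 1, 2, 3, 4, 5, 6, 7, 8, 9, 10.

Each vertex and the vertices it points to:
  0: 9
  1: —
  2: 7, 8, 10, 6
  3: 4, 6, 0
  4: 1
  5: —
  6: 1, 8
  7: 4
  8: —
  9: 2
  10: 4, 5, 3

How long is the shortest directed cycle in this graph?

5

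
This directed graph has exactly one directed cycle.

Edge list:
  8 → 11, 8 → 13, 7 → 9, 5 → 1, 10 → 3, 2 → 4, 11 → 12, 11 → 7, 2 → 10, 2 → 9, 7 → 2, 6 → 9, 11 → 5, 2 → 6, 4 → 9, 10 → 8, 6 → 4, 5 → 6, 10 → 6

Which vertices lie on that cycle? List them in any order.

DFS with gray/black marking from 10:
10 gray
  6 gray
    4 gray
      9 gray
      9 black
    4 black
    6→9: 9 black — skip
  6 black
  3 gray
  3 black
  8 gray
    13 gray
    13 black
    11 gray
      12 gray
      12 black
      7 gray
        2 gray
          2→9: 9 black — skip
          2→6: 6 black — skip
          2→4: 4 black — skip
          2→10: 10 is gray → back edge
Back edge closes the cycle 10 → 8 → 11 → 7 → 2 → 10; its vertices are {2, 7, 8, 10, 11}.

2, 7, 8, 10, 11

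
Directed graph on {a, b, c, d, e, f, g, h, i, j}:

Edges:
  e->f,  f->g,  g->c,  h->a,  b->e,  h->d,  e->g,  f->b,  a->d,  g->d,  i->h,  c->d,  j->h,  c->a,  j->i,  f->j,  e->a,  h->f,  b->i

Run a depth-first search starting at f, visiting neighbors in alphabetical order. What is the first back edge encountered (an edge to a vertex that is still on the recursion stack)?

DFS from f (visiting neighbors in alphabetical order); mark gray on enter, black on exit:
f gray
  b gray
    e gray
      a gray
        d gray
        d black
      a black
      e→f: f is gray → back edge
First back edge: e → f.

e→f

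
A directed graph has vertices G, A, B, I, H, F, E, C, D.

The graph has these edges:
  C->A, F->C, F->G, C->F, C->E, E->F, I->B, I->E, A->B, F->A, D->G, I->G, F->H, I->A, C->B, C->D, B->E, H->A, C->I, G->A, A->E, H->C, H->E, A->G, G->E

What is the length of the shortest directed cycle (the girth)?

2

For each vertex v, BFS finds the shortest path from v back to v.
The shortest such closed walk is F → C → F, length 2.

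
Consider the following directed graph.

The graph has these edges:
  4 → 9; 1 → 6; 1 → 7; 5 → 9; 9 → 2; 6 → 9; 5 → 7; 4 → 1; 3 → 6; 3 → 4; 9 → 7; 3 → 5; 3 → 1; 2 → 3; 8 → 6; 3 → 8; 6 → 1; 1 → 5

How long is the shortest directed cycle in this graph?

For each vertex v, BFS finds the shortest path from v back to v.
The shortest such closed walk is 6 → 1 → 6, length 2.

2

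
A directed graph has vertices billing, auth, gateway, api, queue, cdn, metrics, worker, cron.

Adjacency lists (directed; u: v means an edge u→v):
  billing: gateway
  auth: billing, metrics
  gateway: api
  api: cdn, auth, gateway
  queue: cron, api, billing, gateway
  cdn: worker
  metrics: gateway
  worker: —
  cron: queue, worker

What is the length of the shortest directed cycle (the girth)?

For each vertex v, BFS finds the shortest path from v back to v.
The shortest such closed walk is cron → queue → cron, length 2.

2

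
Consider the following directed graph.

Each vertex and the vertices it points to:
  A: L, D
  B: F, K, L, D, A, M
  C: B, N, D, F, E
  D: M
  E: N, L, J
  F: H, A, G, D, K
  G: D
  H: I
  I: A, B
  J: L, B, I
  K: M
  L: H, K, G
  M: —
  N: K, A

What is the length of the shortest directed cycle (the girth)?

4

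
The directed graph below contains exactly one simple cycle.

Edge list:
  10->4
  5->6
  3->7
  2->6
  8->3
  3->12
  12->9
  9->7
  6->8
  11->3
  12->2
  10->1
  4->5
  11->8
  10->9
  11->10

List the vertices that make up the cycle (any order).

DFS with gray/black marking from 8:
8 gray
  3 gray
    7 gray
    7 black
    12 gray
      9 gray
        9→7: 7 black — skip
      9 black
      2 gray
        6 gray
          6→8: 8 is gray → back edge
Back edge closes the cycle 8 → 3 → 12 → 2 → 6 → 8; its vertices are {2, 3, 6, 8, 12}.

2, 3, 6, 8, 12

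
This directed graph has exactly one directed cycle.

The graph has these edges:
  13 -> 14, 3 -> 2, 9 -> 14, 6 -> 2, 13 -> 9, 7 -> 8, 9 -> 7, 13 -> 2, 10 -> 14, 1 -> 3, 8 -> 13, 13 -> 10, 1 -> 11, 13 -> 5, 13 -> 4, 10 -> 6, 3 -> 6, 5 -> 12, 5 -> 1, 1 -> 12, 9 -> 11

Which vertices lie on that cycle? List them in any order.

DFS with gray/black marking from 13:
13 gray
  5 gray
    1 gray
      12 gray
      12 black
      3 gray
        2 gray
        2 black
        6 gray
          6→2: 2 black — skip
        6 black
      3 black
      11 gray
      11 black
    1 black
    5→12: 12 black — skip
  5 black
  14 gray
  14 black
  4 gray
  4 black
  9 gray
    9→11: 11 black — skip
    7 gray
      8 gray
        8→13: 13 is gray → back edge
Back edge closes the cycle 13 → 9 → 7 → 8 → 13; its vertices are {7, 8, 9, 13}.

7, 8, 9, 13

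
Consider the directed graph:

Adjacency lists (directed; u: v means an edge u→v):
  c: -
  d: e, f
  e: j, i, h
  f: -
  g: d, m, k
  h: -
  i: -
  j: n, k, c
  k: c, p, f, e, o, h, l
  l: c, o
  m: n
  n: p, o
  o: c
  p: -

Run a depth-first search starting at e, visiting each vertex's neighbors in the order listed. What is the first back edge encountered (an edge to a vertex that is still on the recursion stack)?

DFS from e (visiting each vertex's neighbors in the order listed); mark gray on enter, black on exit:
e gray
  j gray
    n gray
      p gray
      p black
      o gray
        c gray
        c black
      o black
    n black
    k gray
      k→c: c black — skip
      k→p: p black — skip
      f gray
      f black
      k→e: e is gray → back edge
First back edge: k → e.

k→e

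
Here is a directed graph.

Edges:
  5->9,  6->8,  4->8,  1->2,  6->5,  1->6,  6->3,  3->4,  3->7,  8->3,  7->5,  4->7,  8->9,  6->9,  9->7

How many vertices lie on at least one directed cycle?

A vertex is on a directed cycle iff it belongs to a strongly connected component of size ≥ 2 (or has a self-loop).
The vertices on cycles are {3, 4, 5, 7, 8, 9} — 6 in total.

6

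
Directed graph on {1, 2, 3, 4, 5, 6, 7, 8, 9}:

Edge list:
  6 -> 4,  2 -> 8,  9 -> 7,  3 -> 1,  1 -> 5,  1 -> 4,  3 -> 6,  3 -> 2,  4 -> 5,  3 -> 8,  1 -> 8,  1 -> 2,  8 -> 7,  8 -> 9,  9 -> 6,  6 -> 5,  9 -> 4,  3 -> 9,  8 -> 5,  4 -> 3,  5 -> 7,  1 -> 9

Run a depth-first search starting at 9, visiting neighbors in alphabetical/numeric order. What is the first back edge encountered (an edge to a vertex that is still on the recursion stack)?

8->9

DFS from 9 (visiting neighbors in alphabetical/numeric order); mark gray on enter, black on exit:
9 gray
  4 gray
    3 gray
      1 gray
        2 gray
          8 gray
            5 gray
              7 gray
              7 black
            5 black
            8→7: 7 black — skip
            8→9: 9 is gray → back edge
First back edge: 8 → 9.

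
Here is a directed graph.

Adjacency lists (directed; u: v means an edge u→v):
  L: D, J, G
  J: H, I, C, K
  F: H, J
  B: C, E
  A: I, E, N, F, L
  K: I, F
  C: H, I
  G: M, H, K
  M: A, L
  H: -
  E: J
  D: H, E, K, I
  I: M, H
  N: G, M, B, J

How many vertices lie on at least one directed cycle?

A vertex is on a directed cycle iff it belongs to a strongly connected component of size ≥ 2 (or has a self-loop).
The vertices on cycles are {A, B, C, D, E, F, G, I, J, K, L, M, N} — 13 in total.

13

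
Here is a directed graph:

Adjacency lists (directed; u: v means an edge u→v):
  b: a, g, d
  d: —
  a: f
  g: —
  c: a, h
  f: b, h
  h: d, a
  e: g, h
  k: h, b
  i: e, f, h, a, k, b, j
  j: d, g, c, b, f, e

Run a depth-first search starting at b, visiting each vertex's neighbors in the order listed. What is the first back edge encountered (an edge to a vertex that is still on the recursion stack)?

DFS from b (visiting each vertex's neighbors in the order listed); mark gray on enter, black on exit:
b gray
  a gray
    f gray
      f→b: b is gray → back edge
First back edge: f → b.

f→b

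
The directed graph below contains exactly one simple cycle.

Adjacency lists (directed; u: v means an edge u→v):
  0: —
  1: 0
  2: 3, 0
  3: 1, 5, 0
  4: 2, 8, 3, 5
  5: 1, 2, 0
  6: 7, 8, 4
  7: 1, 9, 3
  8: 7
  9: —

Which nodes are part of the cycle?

DFS with gray/black marking from 2:
2 gray
  3 gray
    1 gray
      0 gray
      0 black
    1 black
    5 gray
      5→1: 1 black — skip
      5→2: 2 is gray → back edge
Back edge closes the cycle 2 → 3 → 5 → 2; its vertices are {2, 3, 5}.

2, 3, 5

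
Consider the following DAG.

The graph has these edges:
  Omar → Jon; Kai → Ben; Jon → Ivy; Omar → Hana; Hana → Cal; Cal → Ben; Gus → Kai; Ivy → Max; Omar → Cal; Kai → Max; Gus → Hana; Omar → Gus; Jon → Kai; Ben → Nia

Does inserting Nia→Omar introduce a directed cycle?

Yes

Adding Nia→Omar creates a cycle iff Omar can already reach Nia.
Path from Omar: Omar → Cal → Ben → Nia.
So Omar → … → Nia → Omar is a cycle.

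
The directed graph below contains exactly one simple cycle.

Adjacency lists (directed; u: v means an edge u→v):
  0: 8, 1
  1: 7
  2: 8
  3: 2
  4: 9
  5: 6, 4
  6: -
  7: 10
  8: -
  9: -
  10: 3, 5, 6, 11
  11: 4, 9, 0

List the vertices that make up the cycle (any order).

0, 1, 7, 10, 11

DFS with gray/black marking from 7:
7 gray
  10 gray
    3 gray
      2 gray
        8 gray
        8 black
      2 black
    3 black
    5 gray
      6 gray
      6 black
      4 gray
        9 gray
        9 black
      4 black
    5 black
    10→6: 6 black — skip
    11 gray
      11→4: 4 black — skip
      11→9: 9 black — skip
      0 gray
        0→8: 8 black — skip
        1 gray
          1→7: 7 is gray → back edge
Back edge closes the cycle 7 → 10 → 11 → 0 → 1 → 7; its vertices are {0, 1, 7, 10, 11}.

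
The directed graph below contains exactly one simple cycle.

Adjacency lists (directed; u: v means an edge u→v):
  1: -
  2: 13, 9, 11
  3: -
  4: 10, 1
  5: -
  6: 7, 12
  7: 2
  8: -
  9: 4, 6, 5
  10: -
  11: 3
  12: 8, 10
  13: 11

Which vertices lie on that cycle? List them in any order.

2, 6, 7, 9

DFS with gray/black marking from 9:
9 gray
  4 gray
    10 gray
    10 black
    1 gray
    1 black
  4 black
  6 gray
    7 gray
      2 gray
        13 gray
          11 gray
            3 gray
            3 black
          11 black
        13 black
        2→9: 9 is gray → back edge
Back edge closes the cycle 9 → 6 → 7 → 2 → 9; its vertices are {2, 6, 7, 9}.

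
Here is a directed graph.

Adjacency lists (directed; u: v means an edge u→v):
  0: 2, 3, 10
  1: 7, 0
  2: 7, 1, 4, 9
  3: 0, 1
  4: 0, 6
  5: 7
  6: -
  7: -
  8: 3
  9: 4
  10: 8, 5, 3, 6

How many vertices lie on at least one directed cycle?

8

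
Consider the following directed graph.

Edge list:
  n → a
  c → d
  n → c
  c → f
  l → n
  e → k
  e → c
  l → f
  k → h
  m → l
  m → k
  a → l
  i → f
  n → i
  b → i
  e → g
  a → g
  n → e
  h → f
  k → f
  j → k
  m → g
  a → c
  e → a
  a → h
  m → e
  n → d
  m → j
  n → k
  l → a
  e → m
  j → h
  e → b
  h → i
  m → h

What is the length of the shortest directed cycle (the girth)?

2

For each vertex v, BFS finds the shortest path from v back to v.
The shortest such closed walk is e → m → e, length 2.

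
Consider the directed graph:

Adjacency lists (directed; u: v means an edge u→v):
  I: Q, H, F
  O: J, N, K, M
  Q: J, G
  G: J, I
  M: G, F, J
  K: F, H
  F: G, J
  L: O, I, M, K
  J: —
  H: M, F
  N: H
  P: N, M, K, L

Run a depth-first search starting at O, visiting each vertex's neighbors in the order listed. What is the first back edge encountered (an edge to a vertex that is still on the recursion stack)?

Q->G

DFS from O (visiting each vertex's neighbors in the order listed); mark gray on enter, black on exit:
O gray
  J gray
  J black
  N gray
    H gray
      M gray
        G gray
          G→J: J black — skip
          I gray
            Q gray
              Q→J: J black — skip
              Q→G: G is gray → back edge
First back edge: Q → G.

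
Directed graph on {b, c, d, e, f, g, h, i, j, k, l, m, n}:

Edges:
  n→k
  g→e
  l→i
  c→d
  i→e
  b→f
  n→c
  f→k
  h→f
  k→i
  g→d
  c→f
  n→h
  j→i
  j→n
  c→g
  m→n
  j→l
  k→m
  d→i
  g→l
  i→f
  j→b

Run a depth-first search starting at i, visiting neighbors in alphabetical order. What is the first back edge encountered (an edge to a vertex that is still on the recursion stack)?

k->i

DFS from i (visiting neighbors in alphabetical order); mark gray on enter, black on exit:
i gray
  e gray
  e black
  f gray
    k gray
      k→i: i is gray → back edge
First back edge: k → i.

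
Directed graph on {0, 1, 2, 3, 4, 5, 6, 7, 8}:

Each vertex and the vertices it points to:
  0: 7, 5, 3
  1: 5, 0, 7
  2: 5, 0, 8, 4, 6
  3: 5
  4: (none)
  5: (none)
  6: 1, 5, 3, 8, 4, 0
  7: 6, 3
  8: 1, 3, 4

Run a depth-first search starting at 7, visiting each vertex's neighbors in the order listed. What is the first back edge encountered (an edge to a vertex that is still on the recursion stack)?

DFS from 7 (visiting each vertex's neighbors in the order listed); mark gray on enter, black on exit:
7 gray
  6 gray
    1 gray
      5 gray
      5 black
      0 gray
        0→7: 7 is gray → back edge
First back edge: 0 → 7.

0→7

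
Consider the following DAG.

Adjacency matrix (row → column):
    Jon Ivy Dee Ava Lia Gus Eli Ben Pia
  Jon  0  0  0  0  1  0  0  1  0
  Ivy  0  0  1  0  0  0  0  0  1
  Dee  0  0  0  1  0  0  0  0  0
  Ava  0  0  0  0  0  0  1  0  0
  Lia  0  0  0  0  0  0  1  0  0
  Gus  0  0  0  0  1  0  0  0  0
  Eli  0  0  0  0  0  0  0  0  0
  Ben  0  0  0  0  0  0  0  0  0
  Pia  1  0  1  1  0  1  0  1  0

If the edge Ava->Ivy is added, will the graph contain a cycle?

Yes

Adding Ava→Ivy creates a cycle iff Ivy can already reach Ava.
Path from Ivy: Ivy → Pia → Ava.
So Ivy → … → Ava → Ivy is a cycle.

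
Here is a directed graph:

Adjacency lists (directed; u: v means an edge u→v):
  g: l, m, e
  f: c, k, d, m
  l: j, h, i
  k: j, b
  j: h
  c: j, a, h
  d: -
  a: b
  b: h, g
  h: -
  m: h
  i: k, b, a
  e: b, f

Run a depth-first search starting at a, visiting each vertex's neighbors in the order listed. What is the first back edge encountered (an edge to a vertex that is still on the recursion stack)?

k→b

DFS from a (visiting each vertex's neighbors in the order listed); mark gray on enter, black on exit:
a gray
  b gray
    h gray
    h black
    g gray
      l gray
        j gray
          j→h: h black — skip
        j black
        l→h: h black — skip
        i gray
          k gray
            k→j: j black — skip
            k→b: b is gray → back edge
First back edge: k → b.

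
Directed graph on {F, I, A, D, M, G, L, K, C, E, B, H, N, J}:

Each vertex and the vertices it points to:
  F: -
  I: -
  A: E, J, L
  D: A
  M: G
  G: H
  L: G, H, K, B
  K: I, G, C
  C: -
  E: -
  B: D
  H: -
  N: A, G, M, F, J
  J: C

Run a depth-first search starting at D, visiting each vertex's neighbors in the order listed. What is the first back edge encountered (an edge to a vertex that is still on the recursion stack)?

DFS from D (visiting each vertex's neighbors in the order listed); mark gray on enter, black on exit:
D gray
  A gray
    E gray
    E black
    J gray
      C gray
      C black
    J black
    L gray
      G gray
        H gray
        H black
      G black
      L→H: H black — skip
      K gray
        I gray
        I black
        K→G: G black — skip
        K→C: C black — skip
      K black
      B gray
        B→D: D is gray → back edge
First back edge: B → D.

B→D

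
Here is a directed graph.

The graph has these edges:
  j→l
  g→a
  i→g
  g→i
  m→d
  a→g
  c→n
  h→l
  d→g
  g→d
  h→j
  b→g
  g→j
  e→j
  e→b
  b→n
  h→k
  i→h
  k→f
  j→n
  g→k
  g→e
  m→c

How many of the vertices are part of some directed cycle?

6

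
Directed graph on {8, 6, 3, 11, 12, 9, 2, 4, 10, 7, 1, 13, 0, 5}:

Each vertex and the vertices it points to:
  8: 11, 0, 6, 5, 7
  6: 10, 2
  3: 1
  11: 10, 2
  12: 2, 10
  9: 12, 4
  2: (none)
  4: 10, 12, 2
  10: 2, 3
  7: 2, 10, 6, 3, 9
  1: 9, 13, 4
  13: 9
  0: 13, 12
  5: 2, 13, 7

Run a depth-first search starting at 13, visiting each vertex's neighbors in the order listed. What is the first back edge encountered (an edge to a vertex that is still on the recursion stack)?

DFS from 13 (visiting each vertex's neighbors in the order listed); mark gray on enter, black on exit:
13 gray
  9 gray
    12 gray
      2 gray
      2 black
      10 gray
        10→2: 2 black — skip
        3 gray
          1 gray
            1→9: 9 is gray → back edge
First back edge: 1 → 9.

1→9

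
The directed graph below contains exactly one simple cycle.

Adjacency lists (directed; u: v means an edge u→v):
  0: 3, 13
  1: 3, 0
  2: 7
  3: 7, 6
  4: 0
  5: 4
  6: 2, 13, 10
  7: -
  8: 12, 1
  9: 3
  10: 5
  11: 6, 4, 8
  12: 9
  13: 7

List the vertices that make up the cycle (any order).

DFS with gray/black marking from 6:
6 gray
  2 gray
    7 gray
    7 black
  2 black
  13 gray
    13→7: 7 black — skip
  13 black
  10 gray
    5 gray
      4 gray
        0 gray
          3 gray
            3→7: 7 black — skip
            3→6: 6 is gray → back edge
Back edge closes the cycle 6 → 10 → 5 → 4 → 0 → 3 → 6; its vertices are {0, 3, 4, 5, 6, 10}.

0, 3, 4, 5, 6, 10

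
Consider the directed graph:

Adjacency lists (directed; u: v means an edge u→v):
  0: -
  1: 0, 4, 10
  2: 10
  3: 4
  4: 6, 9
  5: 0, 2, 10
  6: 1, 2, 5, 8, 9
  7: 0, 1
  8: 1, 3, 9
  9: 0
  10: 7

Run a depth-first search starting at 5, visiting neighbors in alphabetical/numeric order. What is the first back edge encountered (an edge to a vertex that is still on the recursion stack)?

DFS from 5 (visiting neighbors in alphabetical/numeric order); mark gray on enter, black on exit:
5 gray
  0 gray
  0 black
  2 gray
    10 gray
      7 gray
        7→0: 0 black — skip
        1 gray
          1→0: 0 black — skip
          4 gray
            6 gray
              6→1: 1 is gray → back edge
First back edge: 6 → 1.

6→1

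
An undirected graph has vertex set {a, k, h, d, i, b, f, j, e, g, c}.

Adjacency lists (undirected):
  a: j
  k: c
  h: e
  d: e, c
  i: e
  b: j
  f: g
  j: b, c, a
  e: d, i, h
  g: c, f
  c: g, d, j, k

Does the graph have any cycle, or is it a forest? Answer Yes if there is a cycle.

No

DFS, tracking each vertex's parent; an edge to a visited non-parent vertex closes a cycle.
Start from k:
visit k (parent –)
  visit c (parent k)
    visit g (parent c)
      g–c: parent, skip
      visit f (parent g)
        f–g: parent, skip
    visit d (parent c)
      visit e (parent d)
        e–d: parent, skip
        visit i (parent e)
          i–e: parent, skip
        visit h (parent e)
          h–e: parent, skip
      d–c: parent, skip
    visit j (parent c)
      visit b (parent j)
        b–j: parent, skip
      j–c: parent, skip
      visit a (parent j)
        a–j: parent, skip
    c–k: parent, skip
No non-parent visited neighbor found — the graph is a forest.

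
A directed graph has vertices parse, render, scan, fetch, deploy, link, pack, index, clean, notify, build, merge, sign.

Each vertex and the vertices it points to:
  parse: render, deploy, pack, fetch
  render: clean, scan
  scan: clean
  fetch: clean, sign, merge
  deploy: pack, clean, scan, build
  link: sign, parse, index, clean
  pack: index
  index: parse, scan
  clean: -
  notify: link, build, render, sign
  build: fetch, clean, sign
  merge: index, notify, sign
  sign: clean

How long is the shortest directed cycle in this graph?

3

For each vertex v, BFS finds the shortest path from v back to v.
The shortest such closed walk is parse → pack → index → parse, length 3.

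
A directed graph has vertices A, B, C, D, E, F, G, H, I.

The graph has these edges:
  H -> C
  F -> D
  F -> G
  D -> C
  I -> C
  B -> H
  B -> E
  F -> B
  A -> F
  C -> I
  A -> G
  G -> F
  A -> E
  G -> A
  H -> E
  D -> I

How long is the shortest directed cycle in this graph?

2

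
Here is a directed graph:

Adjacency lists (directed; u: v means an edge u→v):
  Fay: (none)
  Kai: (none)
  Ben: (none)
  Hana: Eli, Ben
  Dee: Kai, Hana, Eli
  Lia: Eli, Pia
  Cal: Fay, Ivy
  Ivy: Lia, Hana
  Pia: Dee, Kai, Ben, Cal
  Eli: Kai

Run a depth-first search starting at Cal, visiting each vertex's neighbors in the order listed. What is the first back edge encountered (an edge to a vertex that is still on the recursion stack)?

DFS from Cal (visiting each vertex's neighbors in the order listed); mark gray on enter, black on exit:
Cal gray
  Fay gray
  Fay black
  Ivy gray
    Lia gray
      Eli gray
        Kai gray
        Kai black
      Eli black
      Pia gray
        Dee gray
          Dee→Kai: Kai black — skip
          Hana gray
            Hana→Eli: Eli black — skip
            Ben gray
            Ben black
          Hana black
          Dee→Eli: Eli black — skip
        Dee black
        Pia→Kai: Kai black — skip
        Pia→Ben: Ben black — skip
        Pia→Cal: Cal is gray → back edge
First back edge: Pia → Cal.

Pia→Cal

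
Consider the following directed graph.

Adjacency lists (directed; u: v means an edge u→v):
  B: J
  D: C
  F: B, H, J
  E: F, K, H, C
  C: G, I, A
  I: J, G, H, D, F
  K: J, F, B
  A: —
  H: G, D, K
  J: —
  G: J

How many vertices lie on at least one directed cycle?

6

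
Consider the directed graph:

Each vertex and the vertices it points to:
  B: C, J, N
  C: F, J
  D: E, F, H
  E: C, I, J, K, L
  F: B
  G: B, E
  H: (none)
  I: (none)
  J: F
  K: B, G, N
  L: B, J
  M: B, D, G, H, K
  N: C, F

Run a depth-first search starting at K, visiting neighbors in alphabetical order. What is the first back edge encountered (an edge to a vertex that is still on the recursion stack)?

F->B

DFS from K (visiting neighbors in alphabetical order); mark gray on enter, black on exit:
K gray
  B gray
    C gray
      F gray
        F→B: B is gray → back edge
First back edge: F → B.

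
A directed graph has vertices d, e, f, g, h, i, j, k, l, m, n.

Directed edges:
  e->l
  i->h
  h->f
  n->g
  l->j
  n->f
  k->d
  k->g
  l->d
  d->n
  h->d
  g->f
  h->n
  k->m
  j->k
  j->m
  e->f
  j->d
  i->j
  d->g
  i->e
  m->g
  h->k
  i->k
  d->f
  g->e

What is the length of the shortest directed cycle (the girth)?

For each vertex v, BFS finds the shortest path from v back to v.
The shortest such closed walk is e → l → d → g → e, length 4.

4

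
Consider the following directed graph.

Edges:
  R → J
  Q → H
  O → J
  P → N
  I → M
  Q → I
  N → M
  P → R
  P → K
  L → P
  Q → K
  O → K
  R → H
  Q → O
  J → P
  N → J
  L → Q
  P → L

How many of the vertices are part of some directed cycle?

A vertex is on a directed cycle iff it belongs to a strongly connected component of size ≥ 2 (or has a self-loop).
The vertices on cycles are {J, L, N, O, P, Q, R} — 7 in total.

7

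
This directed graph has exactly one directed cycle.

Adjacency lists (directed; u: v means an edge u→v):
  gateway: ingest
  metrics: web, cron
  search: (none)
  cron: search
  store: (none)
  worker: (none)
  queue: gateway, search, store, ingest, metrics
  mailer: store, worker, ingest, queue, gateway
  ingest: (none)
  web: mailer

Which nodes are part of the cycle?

web, queue, mailer, metrics

DFS with gray/black marking from mailer:
mailer gray
  store gray
  store black
  worker gray
  worker black
  ingest gray
  ingest black
  queue gray
    gateway gray
      gateway→ingest: ingest black — skip
    gateway black
    search gray
    search black
    queue→store: store black — skip
    queue→ingest: ingest black — skip
    metrics gray
      web gray
        web→mailer: mailer is gray → back edge
Back edge closes the cycle mailer → queue → metrics → web → mailer; its vertices are {web, queue, mailer, metrics}.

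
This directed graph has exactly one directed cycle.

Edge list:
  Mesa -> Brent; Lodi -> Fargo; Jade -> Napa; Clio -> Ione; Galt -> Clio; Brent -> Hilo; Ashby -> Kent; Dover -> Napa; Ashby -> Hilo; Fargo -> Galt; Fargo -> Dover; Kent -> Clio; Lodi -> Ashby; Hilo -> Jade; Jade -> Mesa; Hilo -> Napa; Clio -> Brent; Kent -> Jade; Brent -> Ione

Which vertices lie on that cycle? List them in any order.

Hilo, Jade, Mesa, Brent

DFS with gray/black marking from Jade:
Jade gray
  Mesa gray
    Brent gray
      Hilo gray
        Napa gray
        Napa black
        Hilo→Jade: Jade is gray → back edge
Back edge closes the cycle Jade → Mesa → Brent → Hilo → Jade; its vertices are {Hilo, Jade, Mesa, Brent}.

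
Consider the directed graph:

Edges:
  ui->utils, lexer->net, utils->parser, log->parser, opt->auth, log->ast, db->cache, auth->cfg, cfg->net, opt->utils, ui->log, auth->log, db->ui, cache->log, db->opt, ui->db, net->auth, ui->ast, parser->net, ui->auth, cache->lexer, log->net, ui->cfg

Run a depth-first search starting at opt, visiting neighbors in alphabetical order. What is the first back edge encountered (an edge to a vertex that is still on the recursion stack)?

net->auth

DFS from opt (visiting neighbors in alphabetical order); mark gray on enter, black on exit:
opt gray
  auth gray
    cfg gray
      net gray
        net→auth: auth is gray → back edge
First back edge: net → auth.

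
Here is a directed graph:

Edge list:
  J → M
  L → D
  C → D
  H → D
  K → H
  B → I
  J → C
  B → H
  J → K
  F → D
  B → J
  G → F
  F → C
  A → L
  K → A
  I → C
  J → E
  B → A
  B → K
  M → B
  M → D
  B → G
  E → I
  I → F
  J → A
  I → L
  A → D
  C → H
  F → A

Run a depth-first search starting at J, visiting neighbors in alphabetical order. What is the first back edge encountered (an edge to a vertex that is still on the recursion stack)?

DFS from J (visiting neighbors in alphabetical order); mark gray on enter, black on exit:
J gray
  A gray
    D gray
    D black
    L gray
      L→D: D black — skip
    L black
  A black
  C gray
    C→D: D black — skip
    H gray
      H→D: D black — skip
    H black
  C black
  E gray
    I gray
      I→C: C black — skip
      F gray
        F→A: A black — skip
        F→C: C black — skip
        F→D: D black — skip
      F black
      I→L: L black — skip
    I black
  E black
  K gray
    K→A: A black — skip
    K→H: H black — skip
  K black
  M gray
    B gray
      B→A: A black — skip
      G gray
        G→F: F black — skip
      G black
      B→H: H black — skip
      B→I: I black — skip
      B→J: J is gray → back edge
First back edge: B → J.

B→J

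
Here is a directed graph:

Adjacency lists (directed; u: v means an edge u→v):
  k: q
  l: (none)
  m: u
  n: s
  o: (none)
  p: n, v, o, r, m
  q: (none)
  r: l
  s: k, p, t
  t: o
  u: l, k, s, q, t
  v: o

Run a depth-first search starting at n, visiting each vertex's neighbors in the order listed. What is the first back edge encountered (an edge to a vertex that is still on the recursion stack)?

DFS from n (visiting each vertex's neighbors in the order listed); mark gray on enter, black on exit:
n gray
  s gray
    k gray
      q gray
      q black
    k black
    p gray
      p→n: n is gray → back edge
First back edge: p → n.

p→n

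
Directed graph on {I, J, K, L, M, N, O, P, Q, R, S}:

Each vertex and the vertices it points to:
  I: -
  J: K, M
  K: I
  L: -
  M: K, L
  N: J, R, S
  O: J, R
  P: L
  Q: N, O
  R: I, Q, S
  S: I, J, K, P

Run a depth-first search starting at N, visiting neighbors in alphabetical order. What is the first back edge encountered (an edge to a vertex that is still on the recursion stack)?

Q→N

DFS from N (visiting neighbors in alphabetical order); mark gray on enter, black on exit:
N gray
  J gray
    K gray
      I gray
      I black
    K black
    M gray
      M→K: K black — skip
      L gray
      L black
    M black
  J black
  R gray
    R→I: I black — skip
    Q gray
      Q→N: N is gray → back edge
First back edge: Q → N.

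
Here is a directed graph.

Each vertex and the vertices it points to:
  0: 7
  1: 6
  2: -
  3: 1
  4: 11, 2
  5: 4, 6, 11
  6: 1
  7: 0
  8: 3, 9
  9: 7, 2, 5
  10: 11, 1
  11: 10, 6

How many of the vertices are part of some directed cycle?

A vertex is on a directed cycle iff it belongs to a strongly connected component of size ≥ 2 (or has a self-loop).
The vertices on cycles are {0, 1, 6, 7, 10, 11} — 6 in total.

6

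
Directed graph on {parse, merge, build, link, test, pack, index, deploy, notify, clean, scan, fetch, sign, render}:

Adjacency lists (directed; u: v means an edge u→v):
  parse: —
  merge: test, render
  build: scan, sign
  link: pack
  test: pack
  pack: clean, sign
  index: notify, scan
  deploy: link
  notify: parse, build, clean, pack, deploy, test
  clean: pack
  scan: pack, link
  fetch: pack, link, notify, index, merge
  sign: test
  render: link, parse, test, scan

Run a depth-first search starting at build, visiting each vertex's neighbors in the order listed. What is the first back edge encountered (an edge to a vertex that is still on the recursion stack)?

DFS from build (visiting each vertex's neighbors in the order listed); mark gray on enter, black on exit:
build gray
  scan gray
    pack gray
      clean gray
        clean→pack: pack is gray → back edge
First back edge: clean → pack.

clean→pack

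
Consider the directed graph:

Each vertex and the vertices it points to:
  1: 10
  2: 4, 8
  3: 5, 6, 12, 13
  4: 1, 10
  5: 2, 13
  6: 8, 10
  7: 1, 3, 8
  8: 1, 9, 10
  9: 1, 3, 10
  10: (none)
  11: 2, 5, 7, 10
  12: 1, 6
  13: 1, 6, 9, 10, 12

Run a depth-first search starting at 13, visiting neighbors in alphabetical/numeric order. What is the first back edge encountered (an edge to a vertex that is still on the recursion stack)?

DFS from 13 (visiting neighbors in alphabetical/numeric order); mark gray on enter, black on exit:
13 gray
  1 gray
    10 gray
    10 black
  1 black
  6 gray
    8 gray
      8→1: 1 black — skip
      9 gray
        9→1: 1 black — skip
        3 gray
          5 gray
            2 gray
              4 gray
                4→1: 1 black — skip
                4→10: 10 black — skip
              4 black
              2→8: 8 is gray → back edge
First back edge: 2 → 8.

2->8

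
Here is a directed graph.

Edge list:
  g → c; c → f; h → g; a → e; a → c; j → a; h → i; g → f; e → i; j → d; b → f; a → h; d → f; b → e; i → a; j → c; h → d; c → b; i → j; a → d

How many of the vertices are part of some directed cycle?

8

A vertex is on a directed cycle iff it belongs to a strongly connected component of size ≥ 2 (or has a self-loop).
The vertices on cycles are {a, b, c, e, g, h, i, j} — 8 in total.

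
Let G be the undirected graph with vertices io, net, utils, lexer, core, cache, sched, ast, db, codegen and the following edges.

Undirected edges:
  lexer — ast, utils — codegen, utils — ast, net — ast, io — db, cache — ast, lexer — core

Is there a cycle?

DFS, tracking each vertex's parent; an edge to a visited non-parent vertex closes a cycle.
Start from db:
visit db (parent –)
  visit io (parent db)
    io–db: parent, skip
visit net (parent –)
  visit ast (parent net)
    visit cache (parent ast)
      cache–ast: parent, skip
    visit lexer (parent ast)
      lexer–ast: parent, skip
      visit core (parent lexer)
        core–lexer: parent, skip
    ast–net: parent, skip
    visit utils (parent ast)
      visit codegen (parent utils)
        codegen–utils: parent, skip
      utils–ast: parent, skip
visit sched (parent –)
No non-parent visited neighbor found — the graph is a forest.

No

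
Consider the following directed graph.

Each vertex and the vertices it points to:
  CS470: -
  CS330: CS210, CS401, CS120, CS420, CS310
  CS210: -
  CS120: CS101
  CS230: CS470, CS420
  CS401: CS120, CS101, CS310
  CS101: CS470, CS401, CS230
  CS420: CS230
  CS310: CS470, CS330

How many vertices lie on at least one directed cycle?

A vertex is on a directed cycle iff it belongs to a strongly connected component of size ≥ 2 (or has a self-loop).
The vertices on cycles are {CS101, CS120, CS230, CS310, CS330, CS401, CS420} — 7 in total.

7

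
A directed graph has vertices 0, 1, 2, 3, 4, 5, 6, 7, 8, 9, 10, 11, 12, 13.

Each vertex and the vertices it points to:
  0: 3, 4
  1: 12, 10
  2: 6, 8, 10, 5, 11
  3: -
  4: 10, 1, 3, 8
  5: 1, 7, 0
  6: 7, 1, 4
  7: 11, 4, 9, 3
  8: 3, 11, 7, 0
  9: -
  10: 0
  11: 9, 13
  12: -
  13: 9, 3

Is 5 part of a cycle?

No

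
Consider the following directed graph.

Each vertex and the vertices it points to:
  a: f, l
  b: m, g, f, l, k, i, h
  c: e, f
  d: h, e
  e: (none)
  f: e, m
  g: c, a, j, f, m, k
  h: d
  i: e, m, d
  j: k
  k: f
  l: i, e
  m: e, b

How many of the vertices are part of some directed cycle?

12

A vertex is on a directed cycle iff it belongs to a strongly connected component of size ≥ 2 (or has a self-loop).
The vertices on cycles are {a, b, c, d, f, g, h, i, j, k, l, m} — 12 in total.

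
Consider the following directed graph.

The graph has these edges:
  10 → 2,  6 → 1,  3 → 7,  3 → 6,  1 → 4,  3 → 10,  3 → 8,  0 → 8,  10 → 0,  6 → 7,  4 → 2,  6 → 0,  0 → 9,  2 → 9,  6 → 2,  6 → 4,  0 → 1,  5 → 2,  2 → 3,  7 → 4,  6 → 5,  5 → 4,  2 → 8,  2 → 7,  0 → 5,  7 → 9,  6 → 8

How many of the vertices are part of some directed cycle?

9

A vertex is on a directed cycle iff it belongs to a strongly connected component of size ≥ 2 (or has a self-loop).
The vertices on cycles are {0, 1, 2, 3, 4, 5, 6, 7, 10} — 9 in total.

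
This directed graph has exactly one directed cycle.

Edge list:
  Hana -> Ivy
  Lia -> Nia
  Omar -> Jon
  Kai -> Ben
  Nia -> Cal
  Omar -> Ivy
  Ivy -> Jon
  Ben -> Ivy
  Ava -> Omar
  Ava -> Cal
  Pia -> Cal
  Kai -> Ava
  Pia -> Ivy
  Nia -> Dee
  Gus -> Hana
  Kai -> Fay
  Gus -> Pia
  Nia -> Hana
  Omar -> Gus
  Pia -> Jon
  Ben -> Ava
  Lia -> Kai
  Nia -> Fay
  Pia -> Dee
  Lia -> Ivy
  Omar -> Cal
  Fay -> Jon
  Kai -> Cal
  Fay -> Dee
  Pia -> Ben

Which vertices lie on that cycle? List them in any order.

Ava, Ben, Gus, Pia, Omar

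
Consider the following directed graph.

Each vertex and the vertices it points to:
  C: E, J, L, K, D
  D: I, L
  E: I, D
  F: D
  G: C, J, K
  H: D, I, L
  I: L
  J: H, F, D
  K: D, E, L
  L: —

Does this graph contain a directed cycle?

No

DFS with white/gray/black marking, starting from F:
F gray
  D gray
    I gray
      L gray
      L black
    I black
    D→L: L black — skip
  D black
F black
C gray
  E gray
    E→I: I black — skip
    E→D: D black — skip
  E black
  J gray
    H gray
      H→D: D black — skip
      H→I: I black — skip
      H→L: L black — skip
    H black
    J→F: F black — skip
    J→D: D black — skip
  J black
  C→L: L black — skip
  K gray
    K→D: D black — skip
    K→E: E black — skip
    K→L: L black — skip
  K black
  C→D: D black — skip
C black
G gray
  G→C: C black — skip
  G→J: J black — skip
  G→K: K black — skip
G black
Every edge goes to a white or black vertex — no back edge, so the graph is acyclic.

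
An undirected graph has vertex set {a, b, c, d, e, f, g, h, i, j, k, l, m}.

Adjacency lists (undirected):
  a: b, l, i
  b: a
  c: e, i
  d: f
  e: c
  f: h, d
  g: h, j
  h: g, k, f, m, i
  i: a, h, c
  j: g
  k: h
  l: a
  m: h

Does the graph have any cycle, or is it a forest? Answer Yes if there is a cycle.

DFS, tracking each vertex's parent; an edge to a visited non-parent vertex closes a cycle.
Start from f:
visit f (parent –)
  visit h (parent f)
    visit g (parent h)
      g–h: parent, skip
      visit j (parent g)
        j–g: parent, skip
    visit k (parent h)
      k–h: parent, skip
    h–f: parent, skip
    visit m (parent h)
      m–h: parent, skip
    visit i (parent h)
      visit a (parent i)
        visit b (parent a)
          b–a: parent, skip
        visit l (parent a)
          l–a: parent, skip
        a–i: parent, skip
      i–h: parent, skip
      visit c (parent i)
        visit e (parent c)
          e–c: parent, skip
        c–i: parent, skip
  visit d (parent f)
    d–f: parent, skip
No non-parent visited neighbor found — the graph is a forest.

No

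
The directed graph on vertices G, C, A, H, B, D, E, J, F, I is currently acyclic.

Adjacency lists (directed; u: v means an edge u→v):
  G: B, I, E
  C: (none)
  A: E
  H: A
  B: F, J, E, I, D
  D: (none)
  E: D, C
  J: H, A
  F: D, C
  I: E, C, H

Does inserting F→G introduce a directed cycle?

Yes

Adding F→G creates a cycle iff G can already reach F.
Path from G: G → B → F.
So G → … → F → G is a cycle.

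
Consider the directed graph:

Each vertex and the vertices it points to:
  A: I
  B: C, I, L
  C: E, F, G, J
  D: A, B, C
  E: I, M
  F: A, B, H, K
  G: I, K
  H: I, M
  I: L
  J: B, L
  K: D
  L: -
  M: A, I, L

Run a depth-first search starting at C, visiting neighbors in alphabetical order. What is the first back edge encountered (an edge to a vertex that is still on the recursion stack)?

B→C

DFS from C (visiting neighbors in alphabetical order); mark gray on enter, black on exit:
C gray
  E gray
    I gray
      L gray
      L black
    I black
    M gray
      A gray
        A→I: I black — skip
      A black
      M→I: I black — skip
      M→L: L black — skip
    M black
  E black
  F gray
    F→A: A black — skip
    B gray
      B→C: C is gray → back edge
First back edge: B → C.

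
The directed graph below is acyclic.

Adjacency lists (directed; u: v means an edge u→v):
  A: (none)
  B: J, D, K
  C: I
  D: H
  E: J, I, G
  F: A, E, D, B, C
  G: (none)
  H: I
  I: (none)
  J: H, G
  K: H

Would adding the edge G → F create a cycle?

Adding G→F creates a cycle iff F can already reach G.
Path from F: F → E → G.
So F → … → G → F is a cycle.

Yes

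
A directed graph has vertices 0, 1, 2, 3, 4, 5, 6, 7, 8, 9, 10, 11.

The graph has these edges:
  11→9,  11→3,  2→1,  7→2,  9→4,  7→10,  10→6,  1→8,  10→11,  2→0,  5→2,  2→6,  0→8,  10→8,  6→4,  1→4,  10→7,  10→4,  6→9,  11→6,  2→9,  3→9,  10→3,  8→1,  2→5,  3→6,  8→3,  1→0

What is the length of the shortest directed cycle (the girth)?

For each vertex v, BFS finds the shortest path from v back to v.
The shortest such closed walk is 7 → 10 → 7, length 2.

2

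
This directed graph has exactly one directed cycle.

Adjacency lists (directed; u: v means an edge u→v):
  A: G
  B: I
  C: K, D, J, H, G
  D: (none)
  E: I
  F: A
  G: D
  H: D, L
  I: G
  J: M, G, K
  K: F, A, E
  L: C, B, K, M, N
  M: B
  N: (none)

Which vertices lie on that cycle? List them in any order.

C, H, L

DFS with gray/black marking from C:
C gray
  K gray
    F gray
      A gray
        G gray
          D gray
          D black
        G black
      A black
    F black
    K→A: A black — skip
    E gray
      I gray
        I→G: G black — skip
      I black
    E black
  K black
  C→D: D black — skip
  J gray
    M gray
      B gray
        B→I: I black — skip
      B black
    M black
    J→G: G black — skip
    J→K: K black — skip
  J black
  H gray
    H→D: D black — skip
    L gray
      L→C: C is gray → back edge
Back edge closes the cycle C → H → L → C; its vertices are {C, H, L}.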